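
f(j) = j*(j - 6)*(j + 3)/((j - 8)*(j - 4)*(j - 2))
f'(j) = j*(j - 6)/((j - 8)*(j - 4)*(j - 2)) - j*(j - 6)*(j + 3)/((j - 8)*(j - 4)*(j - 2)^2) - j*(j - 6)*(j + 3)/((j - 8)*(j - 4)^2*(j - 2)) + j*(j + 3)/((j - 8)*(j - 4)*(j - 2)) - j*(j - 6)*(j + 3)/((j - 8)^2*(j - 4)*(j - 2)) + (j - 6)*(j + 3)/((j - 8)*(j - 4)*(j - 2))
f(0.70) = 0.44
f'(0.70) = 1.19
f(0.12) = 0.04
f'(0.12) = 0.36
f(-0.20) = -0.05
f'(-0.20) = 0.18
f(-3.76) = 0.05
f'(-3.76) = -0.07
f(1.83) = 16.19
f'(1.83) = 113.66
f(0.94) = 0.82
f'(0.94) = 2.07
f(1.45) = 3.20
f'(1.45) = 9.77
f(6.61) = -2.32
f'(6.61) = -4.67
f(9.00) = 9.26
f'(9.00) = -7.55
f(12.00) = 3.38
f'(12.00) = -0.53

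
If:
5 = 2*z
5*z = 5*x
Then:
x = 5/2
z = 5/2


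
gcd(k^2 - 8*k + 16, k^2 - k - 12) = k - 4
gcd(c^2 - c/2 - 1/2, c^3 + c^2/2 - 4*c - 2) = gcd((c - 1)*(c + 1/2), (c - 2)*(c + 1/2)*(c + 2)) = c + 1/2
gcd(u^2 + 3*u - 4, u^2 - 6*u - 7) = 1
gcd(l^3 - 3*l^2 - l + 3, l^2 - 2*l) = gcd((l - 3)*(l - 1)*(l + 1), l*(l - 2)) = 1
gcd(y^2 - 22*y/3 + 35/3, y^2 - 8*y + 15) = y - 5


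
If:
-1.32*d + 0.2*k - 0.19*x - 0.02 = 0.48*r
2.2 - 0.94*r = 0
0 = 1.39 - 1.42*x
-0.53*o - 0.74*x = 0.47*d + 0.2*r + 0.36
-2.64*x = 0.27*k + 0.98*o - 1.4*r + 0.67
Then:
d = 1.20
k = 14.59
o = -4.00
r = 2.34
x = 0.98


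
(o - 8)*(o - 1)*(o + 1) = o^3 - 8*o^2 - o + 8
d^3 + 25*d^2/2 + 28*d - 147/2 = (d - 3/2)*(d + 7)^2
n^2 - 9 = (n - 3)*(n + 3)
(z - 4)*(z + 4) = z^2 - 16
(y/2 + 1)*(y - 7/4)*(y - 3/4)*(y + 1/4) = y^4/2 - y^3/8 - 61*y^2/32 + 109*y/128 + 21/64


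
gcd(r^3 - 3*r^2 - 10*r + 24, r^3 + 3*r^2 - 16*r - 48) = r^2 - r - 12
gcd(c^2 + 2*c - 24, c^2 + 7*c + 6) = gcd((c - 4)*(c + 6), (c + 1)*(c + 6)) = c + 6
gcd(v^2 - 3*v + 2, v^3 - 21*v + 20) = v - 1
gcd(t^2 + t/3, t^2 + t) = t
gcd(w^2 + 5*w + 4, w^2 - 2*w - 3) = w + 1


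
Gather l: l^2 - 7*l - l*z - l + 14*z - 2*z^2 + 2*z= l^2 + l*(-z - 8) - 2*z^2 + 16*z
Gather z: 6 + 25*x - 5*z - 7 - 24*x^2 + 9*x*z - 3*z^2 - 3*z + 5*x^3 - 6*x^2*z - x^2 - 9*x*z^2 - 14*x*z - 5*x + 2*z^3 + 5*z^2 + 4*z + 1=5*x^3 - 25*x^2 + 20*x + 2*z^3 + z^2*(2 - 9*x) + z*(-6*x^2 - 5*x - 4)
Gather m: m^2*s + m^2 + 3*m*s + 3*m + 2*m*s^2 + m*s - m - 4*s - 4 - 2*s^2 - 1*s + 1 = m^2*(s + 1) + m*(2*s^2 + 4*s + 2) - 2*s^2 - 5*s - 3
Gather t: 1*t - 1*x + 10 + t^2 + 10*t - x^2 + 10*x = t^2 + 11*t - x^2 + 9*x + 10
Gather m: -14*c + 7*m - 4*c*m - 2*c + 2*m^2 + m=-16*c + 2*m^2 + m*(8 - 4*c)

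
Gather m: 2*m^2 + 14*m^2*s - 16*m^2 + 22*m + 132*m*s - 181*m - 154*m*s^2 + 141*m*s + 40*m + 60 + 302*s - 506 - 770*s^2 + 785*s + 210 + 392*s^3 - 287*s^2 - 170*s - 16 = m^2*(14*s - 14) + m*(-154*s^2 + 273*s - 119) + 392*s^3 - 1057*s^2 + 917*s - 252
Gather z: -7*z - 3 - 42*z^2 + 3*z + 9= -42*z^2 - 4*z + 6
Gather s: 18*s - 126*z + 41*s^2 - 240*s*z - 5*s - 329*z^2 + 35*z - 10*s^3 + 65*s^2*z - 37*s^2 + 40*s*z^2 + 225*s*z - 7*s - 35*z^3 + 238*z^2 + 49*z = -10*s^3 + s^2*(65*z + 4) + s*(40*z^2 - 15*z + 6) - 35*z^3 - 91*z^2 - 42*z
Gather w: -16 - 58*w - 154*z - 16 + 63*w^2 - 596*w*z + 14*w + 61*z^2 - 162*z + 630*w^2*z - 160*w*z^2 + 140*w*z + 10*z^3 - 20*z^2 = w^2*(630*z + 63) + w*(-160*z^2 - 456*z - 44) + 10*z^3 + 41*z^2 - 316*z - 32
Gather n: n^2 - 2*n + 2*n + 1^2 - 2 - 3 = n^2 - 4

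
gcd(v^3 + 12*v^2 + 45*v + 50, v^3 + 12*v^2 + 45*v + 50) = v^3 + 12*v^2 + 45*v + 50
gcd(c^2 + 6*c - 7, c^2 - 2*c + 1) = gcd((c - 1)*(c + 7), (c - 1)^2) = c - 1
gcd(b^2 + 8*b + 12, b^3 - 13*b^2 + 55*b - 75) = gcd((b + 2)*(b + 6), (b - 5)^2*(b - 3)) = 1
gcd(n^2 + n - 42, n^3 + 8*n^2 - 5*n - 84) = n + 7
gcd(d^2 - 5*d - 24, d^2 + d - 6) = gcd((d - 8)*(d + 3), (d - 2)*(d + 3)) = d + 3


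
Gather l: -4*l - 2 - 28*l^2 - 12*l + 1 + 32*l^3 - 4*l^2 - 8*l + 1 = 32*l^3 - 32*l^2 - 24*l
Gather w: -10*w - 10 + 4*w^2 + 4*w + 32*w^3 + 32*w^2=32*w^3 + 36*w^2 - 6*w - 10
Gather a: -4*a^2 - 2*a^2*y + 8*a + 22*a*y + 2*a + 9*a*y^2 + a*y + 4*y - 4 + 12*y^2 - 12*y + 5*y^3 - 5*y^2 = a^2*(-2*y - 4) + a*(9*y^2 + 23*y + 10) + 5*y^3 + 7*y^2 - 8*y - 4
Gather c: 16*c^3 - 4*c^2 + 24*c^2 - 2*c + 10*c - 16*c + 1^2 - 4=16*c^3 + 20*c^2 - 8*c - 3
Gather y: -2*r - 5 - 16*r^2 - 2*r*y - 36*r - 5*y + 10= -16*r^2 - 38*r + y*(-2*r - 5) + 5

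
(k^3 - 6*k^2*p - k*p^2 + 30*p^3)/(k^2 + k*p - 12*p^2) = (k^2 - 3*k*p - 10*p^2)/(k + 4*p)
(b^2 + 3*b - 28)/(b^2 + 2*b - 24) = (b + 7)/(b + 6)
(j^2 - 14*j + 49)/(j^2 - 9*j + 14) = (j - 7)/(j - 2)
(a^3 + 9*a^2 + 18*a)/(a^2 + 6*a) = a + 3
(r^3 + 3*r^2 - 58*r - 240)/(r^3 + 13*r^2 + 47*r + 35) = (r^2 - 2*r - 48)/(r^2 + 8*r + 7)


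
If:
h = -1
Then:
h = -1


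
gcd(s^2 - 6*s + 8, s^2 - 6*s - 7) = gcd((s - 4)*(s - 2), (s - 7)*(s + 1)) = 1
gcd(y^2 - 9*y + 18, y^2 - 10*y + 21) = y - 3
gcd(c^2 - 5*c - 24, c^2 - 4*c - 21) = c + 3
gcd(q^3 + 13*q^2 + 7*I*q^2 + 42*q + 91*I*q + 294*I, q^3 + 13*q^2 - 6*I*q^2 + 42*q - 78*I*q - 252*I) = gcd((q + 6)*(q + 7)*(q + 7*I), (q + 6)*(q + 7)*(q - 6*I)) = q^2 + 13*q + 42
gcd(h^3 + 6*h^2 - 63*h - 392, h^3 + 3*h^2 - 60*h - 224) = h^2 - h - 56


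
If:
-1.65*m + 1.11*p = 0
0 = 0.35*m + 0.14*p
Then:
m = 0.00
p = 0.00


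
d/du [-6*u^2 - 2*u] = -12*u - 2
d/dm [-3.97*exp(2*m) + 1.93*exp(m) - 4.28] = (1.93 - 7.94*exp(m))*exp(m)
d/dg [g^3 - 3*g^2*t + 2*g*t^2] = 3*g^2 - 6*g*t + 2*t^2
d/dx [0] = 0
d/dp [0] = 0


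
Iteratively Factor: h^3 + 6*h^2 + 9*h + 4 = (h + 4)*(h^2 + 2*h + 1) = (h + 1)*(h + 4)*(h + 1)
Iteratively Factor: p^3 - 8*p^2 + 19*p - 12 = (p - 1)*(p^2 - 7*p + 12) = (p - 3)*(p - 1)*(p - 4)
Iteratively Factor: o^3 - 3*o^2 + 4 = (o - 2)*(o^2 - o - 2) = (o - 2)^2*(o + 1)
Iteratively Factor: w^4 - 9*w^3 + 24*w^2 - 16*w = (w - 4)*(w^3 - 5*w^2 + 4*w) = w*(w - 4)*(w^2 - 5*w + 4) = w*(w - 4)*(w - 1)*(w - 4)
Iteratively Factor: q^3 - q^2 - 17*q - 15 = (q - 5)*(q^2 + 4*q + 3) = (q - 5)*(q + 1)*(q + 3)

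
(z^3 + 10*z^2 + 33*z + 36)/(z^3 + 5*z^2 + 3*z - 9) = (z + 4)/(z - 1)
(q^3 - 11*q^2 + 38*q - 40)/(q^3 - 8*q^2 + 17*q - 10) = (q - 4)/(q - 1)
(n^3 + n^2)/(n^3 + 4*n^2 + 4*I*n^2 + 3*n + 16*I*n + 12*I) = n^2/(n^2 + n*(3 + 4*I) + 12*I)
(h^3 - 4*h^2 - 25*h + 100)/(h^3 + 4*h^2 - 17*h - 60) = (h - 5)/(h + 3)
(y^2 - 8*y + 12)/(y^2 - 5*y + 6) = (y - 6)/(y - 3)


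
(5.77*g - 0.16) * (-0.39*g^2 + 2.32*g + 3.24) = -2.2503*g^3 + 13.4488*g^2 + 18.3236*g - 0.5184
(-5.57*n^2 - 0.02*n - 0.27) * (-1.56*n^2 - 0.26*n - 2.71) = 8.6892*n^4 + 1.4794*n^3 + 15.5211*n^2 + 0.1244*n + 0.7317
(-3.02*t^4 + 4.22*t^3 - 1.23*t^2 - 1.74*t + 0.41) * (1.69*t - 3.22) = -5.1038*t^5 + 16.8562*t^4 - 15.6671*t^3 + 1.02*t^2 + 6.2957*t - 1.3202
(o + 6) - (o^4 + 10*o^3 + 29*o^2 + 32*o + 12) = -o^4 - 10*o^3 - 29*o^2 - 31*o - 6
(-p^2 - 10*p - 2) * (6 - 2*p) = 2*p^3 + 14*p^2 - 56*p - 12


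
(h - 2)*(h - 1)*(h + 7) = h^3 + 4*h^2 - 19*h + 14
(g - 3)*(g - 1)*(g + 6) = g^3 + 2*g^2 - 21*g + 18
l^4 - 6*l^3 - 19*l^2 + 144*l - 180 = (l - 6)*(l - 3)*(l - 2)*(l + 5)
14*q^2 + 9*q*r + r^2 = (2*q + r)*(7*q + r)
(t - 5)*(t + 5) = t^2 - 25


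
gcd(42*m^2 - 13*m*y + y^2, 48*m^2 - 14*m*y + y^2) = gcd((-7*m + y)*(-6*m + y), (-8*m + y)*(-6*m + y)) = -6*m + y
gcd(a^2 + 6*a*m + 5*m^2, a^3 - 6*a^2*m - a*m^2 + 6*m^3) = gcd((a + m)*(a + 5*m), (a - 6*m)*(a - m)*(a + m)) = a + m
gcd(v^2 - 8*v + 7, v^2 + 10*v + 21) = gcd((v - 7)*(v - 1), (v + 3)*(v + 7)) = 1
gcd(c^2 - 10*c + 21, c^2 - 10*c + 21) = c^2 - 10*c + 21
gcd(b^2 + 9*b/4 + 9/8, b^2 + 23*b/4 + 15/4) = b + 3/4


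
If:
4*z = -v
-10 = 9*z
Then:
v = 40/9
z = -10/9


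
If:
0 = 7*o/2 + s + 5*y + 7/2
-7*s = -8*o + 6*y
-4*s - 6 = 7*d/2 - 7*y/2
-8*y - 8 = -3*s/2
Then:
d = -16888/4921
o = 9/703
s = 528/703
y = -604/703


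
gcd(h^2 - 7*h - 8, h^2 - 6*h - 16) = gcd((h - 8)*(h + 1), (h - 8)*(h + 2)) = h - 8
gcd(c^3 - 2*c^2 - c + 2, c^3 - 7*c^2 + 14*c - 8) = c^2 - 3*c + 2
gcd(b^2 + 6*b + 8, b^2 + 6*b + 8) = b^2 + 6*b + 8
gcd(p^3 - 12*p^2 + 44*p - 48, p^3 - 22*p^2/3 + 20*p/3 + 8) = p^2 - 8*p + 12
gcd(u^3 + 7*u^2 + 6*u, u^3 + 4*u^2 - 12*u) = u^2 + 6*u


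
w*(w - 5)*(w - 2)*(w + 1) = w^4 - 6*w^3 + 3*w^2 + 10*w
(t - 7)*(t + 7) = t^2 - 49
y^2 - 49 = (y - 7)*(y + 7)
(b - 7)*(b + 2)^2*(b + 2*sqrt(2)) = b^4 - 3*b^3 + 2*sqrt(2)*b^3 - 24*b^2 - 6*sqrt(2)*b^2 - 48*sqrt(2)*b - 28*b - 56*sqrt(2)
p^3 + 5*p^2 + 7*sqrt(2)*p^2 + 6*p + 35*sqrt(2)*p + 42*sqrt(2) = (p + 2)*(p + 3)*(p + 7*sqrt(2))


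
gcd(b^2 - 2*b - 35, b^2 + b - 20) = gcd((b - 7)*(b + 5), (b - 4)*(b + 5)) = b + 5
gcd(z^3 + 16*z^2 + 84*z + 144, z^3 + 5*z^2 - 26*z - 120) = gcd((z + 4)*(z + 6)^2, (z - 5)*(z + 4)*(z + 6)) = z^2 + 10*z + 24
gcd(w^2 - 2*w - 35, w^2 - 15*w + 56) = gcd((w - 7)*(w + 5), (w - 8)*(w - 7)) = w - 7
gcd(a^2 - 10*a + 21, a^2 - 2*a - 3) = a - 3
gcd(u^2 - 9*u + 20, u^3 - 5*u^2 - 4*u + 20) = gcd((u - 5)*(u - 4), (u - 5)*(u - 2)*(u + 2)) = u - 5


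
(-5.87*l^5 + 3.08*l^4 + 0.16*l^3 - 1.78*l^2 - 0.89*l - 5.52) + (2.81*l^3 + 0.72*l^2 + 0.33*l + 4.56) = -5.87*l^5 + 3.08*l^4 + 2.97*l^3 - 1.06*l^2 - 0.56*l - 0.96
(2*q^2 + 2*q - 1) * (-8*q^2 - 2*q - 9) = -16*q^4 - 20*q^3 - 14*q^2 - 16*q + 9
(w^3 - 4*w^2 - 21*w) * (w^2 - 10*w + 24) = w^5 - 14*w^4 + 43*w^3 + 114*w^2 - 504*w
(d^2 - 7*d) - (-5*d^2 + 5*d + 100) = 6*d^2 - 12*d - 100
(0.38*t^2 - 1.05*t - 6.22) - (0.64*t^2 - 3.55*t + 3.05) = -0.26*t^2 + 2.5*t - 9.27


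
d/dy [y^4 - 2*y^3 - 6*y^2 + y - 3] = 4*y^3 - 6*y^2 - 12*y + 1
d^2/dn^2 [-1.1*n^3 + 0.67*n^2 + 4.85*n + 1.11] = 1.34 - 6.6*n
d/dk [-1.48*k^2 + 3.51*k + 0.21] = 3.51 - 2.96*k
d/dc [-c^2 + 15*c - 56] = 15 - 2*c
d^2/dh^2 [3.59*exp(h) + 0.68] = 3.59*exp(h)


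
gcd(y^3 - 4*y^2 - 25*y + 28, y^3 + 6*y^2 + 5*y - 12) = y^2 + 3*y - 4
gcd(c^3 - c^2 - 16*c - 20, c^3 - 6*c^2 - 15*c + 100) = c - 5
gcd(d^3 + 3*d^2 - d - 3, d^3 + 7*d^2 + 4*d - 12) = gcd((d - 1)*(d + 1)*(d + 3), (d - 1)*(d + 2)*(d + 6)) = d - 1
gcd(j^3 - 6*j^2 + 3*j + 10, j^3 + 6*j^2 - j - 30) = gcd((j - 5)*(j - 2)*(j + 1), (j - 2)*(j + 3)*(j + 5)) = j - 2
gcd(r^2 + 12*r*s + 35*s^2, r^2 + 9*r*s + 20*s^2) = r + 5*s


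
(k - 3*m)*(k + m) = k^2 - 2*k*m - 3*m^2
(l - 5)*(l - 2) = l^2 - 7*l + 10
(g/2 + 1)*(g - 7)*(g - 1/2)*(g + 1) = g^4/2 - 9*g^3/4 - 17*g^2/2 - 9*g/4 + 7/2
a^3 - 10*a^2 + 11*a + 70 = (a - 7)*(a - 5)*(a + 2)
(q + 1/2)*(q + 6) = q^2 + 13*q/2 + 3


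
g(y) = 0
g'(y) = 0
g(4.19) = 0.00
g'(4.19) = 0.00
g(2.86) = 0.00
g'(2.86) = 0.00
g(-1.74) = 0.00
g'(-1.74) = 0.00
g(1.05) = 0.00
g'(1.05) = 0.00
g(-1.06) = 0.00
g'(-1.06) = 0.00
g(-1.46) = 0.00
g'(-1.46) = 0.00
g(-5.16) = 0.00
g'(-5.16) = 0.00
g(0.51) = 0.00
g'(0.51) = 0.00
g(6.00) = 0.00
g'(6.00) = 0.00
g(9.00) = 0.00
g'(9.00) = 0.00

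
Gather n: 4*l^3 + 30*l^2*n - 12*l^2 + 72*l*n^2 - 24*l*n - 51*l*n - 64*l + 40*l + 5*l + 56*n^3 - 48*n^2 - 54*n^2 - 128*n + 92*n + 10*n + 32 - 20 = 4*l^3 - 12*l^2 - 19*l + 56*n^3 + n^2*(72*l - 102) + n*(30*l^2 - 75*l - 26) + 12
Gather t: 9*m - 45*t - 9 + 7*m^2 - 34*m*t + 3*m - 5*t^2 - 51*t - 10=7*m^2 + 12*m - 5*t^2 + t*(-34*m - 96) - 19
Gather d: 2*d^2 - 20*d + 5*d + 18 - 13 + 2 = 2*d^2 - 15*d + 7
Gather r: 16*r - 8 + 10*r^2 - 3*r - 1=10*r^2 + 13*r - 9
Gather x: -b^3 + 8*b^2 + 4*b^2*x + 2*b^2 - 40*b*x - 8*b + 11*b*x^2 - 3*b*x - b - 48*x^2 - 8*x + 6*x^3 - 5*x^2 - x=-b^3 + 10*b^2 - 9*b + 6*x^3 + x^2*(11*b - 53) + x*(4*b^2 - 43*b - 9)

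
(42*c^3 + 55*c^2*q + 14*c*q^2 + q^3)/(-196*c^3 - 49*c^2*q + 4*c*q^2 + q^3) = (6*c^2 + 7*c*q + q^2)/(-28*c^2 - 3*c*q + q^2)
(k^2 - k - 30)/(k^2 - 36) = (k + 5)/(k + 6)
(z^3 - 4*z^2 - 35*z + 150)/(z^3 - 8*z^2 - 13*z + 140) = (z^2 + z - 30)/(z^2 - 3*z - 28)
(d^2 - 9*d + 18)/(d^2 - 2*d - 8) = (-d^2 + 9*d - 18)/(-d^2 + 2*d + 8)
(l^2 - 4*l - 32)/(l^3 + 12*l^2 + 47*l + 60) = (l - 8)/(l^2 + 8*l + 15)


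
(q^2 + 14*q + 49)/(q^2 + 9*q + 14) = (q + 7)/(q + 2)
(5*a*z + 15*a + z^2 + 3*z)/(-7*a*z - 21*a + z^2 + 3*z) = (5*a + z)/(-7*a + z)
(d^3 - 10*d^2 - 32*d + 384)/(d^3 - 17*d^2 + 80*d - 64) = (d + 6)/(d - 1)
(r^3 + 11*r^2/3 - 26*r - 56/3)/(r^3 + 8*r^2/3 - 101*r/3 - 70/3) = (r - 4)/(r - 5)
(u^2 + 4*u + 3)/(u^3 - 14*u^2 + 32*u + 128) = (u^2 + 4*u + 3)/(u^3 - 14*u^2 + 32*u + 128)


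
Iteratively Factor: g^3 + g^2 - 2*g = (g - 1)*(g^2 + 2*g) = g*(g - 1)*(g + 2)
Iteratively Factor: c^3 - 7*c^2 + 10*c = (c - 5)*(c^2 - 2*c) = c*(c - 5)*(c - 2)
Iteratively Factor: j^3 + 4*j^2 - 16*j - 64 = (j + 4)*(j^2 - 16) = (j + 4)^2*(j - 4)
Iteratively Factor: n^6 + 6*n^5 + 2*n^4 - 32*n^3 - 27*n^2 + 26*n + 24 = (n + 1)*(n^5 + 5*n^4 - 3*n^3 - 29*n^2 + 2*n + 24) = (n - 2)*(n + 1)*(n^4 + 7*n^3 + 11*n^2 - 7*n - 12) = (n - 2)*(n + 1)^2*(n^3 + 6*n^2 + 5*n - 12) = (n - 2)*(n + 1)^2*(n + 4)*(n^2 + 2*n - 3) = (n - 2)*(n + 1)^2*(n + 3)*(n + 4)*(n - 1)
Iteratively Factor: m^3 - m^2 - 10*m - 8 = (m - 4)*(m^2 + 3*m + 2) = (m - 4)*(m + 1)*(m + 2)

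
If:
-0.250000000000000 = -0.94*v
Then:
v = 0.27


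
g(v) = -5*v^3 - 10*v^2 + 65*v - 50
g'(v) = -15*v^2 - 20*v + 65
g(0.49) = -21.14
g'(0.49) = 51.60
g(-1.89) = -174.81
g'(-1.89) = 49.22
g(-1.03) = -122.10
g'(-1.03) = 69.69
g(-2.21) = -188.52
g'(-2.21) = 35.94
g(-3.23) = -195.79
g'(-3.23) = -26.89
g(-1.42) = -148.15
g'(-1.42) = 63.15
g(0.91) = -2.90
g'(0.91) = 34.38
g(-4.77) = -44.92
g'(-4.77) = -180.89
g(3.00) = -80.00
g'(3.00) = -130.00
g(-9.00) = 2200.00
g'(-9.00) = -970.00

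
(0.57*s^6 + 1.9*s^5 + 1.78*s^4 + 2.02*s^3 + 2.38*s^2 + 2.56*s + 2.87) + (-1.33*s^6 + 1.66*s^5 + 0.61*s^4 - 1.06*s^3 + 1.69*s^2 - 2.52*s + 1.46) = -0.76*s^6 + 3.56*s^5 + 2.39*s^4 + 0.96*s^3 + 4.07*s^2 + 0.04*s + 4.33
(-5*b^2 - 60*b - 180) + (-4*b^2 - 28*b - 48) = -9*b^2 - 88*b - 228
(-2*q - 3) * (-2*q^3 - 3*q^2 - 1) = 4*q^4 + 12*q^3 + 9*q^2 + 2*q + 3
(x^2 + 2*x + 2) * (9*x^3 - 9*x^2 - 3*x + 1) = 9*x^5 + 9*x^4 - 3*x^3 - 23*x^2 - 4*x + 2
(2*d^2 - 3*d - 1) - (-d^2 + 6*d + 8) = 3*d^2 - 9*d - 9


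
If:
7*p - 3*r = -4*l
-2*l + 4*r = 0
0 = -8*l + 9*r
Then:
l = 0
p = 0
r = 0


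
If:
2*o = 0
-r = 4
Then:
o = 0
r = -4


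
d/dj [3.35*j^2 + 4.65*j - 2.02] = 6.7*j + 4.65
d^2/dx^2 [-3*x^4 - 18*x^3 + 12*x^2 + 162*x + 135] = -36*x^2 - 108*x + 24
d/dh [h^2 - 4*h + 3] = 2*h - 4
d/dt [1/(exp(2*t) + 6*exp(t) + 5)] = 2*(-exp(t) - 3)*exp(t)/(exp(2*t) + 6*exp(t) + 5)^2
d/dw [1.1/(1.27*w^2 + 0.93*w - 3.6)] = (-2.794*w - 1.023)/(1.27*w^2 + 0.93*w - 3.6)^2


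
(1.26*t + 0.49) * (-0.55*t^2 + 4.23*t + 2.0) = -0.693*t^3 + 5.0603*t^2 + 4.5927*t + 0.98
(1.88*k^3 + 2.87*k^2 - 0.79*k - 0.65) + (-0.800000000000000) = 1.88*k^3 + 2.87*k^2 - 0.79*k - 1.45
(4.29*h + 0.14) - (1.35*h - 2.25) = 2.94*h + 2.39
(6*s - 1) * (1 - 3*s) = -18*s^2 + 9*s - 1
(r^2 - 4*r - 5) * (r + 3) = r^3 - r^2 - 17*r - 15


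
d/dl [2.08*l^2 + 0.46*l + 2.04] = 4.16*l + 0.46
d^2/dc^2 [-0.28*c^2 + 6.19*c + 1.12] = -0.560000000000000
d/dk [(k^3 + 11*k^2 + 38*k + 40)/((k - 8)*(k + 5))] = (k^2 - 16*k - 56)/(k^2 - 16*k + 64)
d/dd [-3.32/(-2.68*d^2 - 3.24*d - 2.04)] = (-17.7952*d - 10.7568)/(2.68*d^2 + 3.24*d + 2.04)^2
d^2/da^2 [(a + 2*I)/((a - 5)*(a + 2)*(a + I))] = (6*a^5 + a^4*(-18 + 30*I) + a^3*(4 - 102*I) + a^2*(108 + 96*I) + a*(-168 + 216*I) - 60 + 124*I)/(a^9 + a^8*(-9 + 3*I) + a^7*(-6 - 27*I) + a^6*(180 - 10*I) + a^5*(39 + 468*I) + a^4*(-1359 + 93*I) + a^3*(-1090 - 2853*I) + a^2*(2700 - 3030*I) + a*(3000 + 900*I) + 1000*I)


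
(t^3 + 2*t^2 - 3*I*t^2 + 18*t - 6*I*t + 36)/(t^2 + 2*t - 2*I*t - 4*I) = (t^2 - 3*I*t + 18)/(t - 2*I)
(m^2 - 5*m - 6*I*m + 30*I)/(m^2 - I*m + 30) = (m - 5)/(m + 5*I)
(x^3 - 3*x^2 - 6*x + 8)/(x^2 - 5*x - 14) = (x^2 - 5*x + 4)/(x - 7)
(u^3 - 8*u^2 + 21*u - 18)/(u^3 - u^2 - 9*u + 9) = (u^2 - 5*u + 6)/(u^2 + 2*u - 3)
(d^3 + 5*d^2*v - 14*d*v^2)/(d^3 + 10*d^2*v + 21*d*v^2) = (d - 2*v)/(d + 3*v)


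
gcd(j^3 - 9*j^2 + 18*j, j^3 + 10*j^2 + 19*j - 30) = 1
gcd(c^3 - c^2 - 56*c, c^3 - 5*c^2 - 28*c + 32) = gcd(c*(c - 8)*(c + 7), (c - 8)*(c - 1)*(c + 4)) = c - 8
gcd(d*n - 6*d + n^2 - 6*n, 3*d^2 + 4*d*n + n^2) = d + n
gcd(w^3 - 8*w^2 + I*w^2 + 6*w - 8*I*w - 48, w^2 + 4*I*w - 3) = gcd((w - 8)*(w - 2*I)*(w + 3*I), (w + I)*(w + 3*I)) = w + 3*I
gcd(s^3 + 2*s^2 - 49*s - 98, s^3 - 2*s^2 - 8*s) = s + 2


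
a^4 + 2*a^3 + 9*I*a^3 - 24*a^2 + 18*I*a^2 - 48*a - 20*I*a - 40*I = (a + 2)*(a + 2*I)^2*(a + 5*I)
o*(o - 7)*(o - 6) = o^3 - 13*o^2 + 42*o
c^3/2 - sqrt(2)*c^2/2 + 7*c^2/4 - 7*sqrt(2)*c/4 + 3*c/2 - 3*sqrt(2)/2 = (c/2 + 1)*(c + 3/2)*(c - sqrt(2))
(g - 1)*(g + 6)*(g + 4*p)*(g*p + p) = g^4*p + 4*g^3*p^2 + 6*g^3*p + 24*g^2*p^2 - g^2*p - 4*g*p^2 - 6*g*p - 24*p^2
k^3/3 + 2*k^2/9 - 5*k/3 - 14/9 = (k/3 + 1/3)*(k - 7/3)*(k + 2)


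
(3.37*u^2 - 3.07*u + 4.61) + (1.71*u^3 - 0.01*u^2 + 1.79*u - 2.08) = 1.71*u^3 + 3.36*u^2 - 1.28*u + 2.53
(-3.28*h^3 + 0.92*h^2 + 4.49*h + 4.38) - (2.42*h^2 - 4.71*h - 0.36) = -3.28*h^3 - 1.5*h^2 + 9.2*h + 4.74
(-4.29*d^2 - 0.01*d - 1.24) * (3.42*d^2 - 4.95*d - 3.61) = -14.6718*d^4 + 21.2013*d^3 + 11.2956*d^2 + 6.1741*d + 4.4764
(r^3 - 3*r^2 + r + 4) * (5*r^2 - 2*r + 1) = 5*r^5 - 17*r^4 + 12*r^3 + 15*r^2 - 7*r + 4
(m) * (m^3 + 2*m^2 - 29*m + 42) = m^4 + 2*m^3 - 29*m^2 + 42*m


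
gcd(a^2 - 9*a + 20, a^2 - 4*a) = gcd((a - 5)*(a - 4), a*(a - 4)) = a - 4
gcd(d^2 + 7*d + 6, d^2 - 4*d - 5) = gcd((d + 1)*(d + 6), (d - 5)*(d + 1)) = d + 1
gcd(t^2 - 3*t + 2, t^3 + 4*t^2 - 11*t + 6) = t - 1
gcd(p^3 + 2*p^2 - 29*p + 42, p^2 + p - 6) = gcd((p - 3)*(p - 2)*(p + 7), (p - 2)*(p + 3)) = p - 2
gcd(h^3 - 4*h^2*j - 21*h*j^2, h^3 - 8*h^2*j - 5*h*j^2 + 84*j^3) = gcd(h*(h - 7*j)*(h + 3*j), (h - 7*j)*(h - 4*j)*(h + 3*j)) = h^2 - 4*h*j - 21*j^2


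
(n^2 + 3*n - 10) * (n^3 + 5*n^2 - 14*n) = n^5 + 8*n^4 - 9*n^3 - 92*n^2 + 140*n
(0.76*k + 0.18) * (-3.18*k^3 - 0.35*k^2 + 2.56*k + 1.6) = -2.4168*k^4 - 0.8384*k^3 + 1.8826*k^2 + 1.6768*k + 0.288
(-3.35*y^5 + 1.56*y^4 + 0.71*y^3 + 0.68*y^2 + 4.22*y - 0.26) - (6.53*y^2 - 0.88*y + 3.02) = -3.35*y^5 + 1.56*y^4 + 0.71*y^3 - 5.85*y^2 + 5.1*y - 3.28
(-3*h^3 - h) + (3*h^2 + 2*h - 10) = -3*h^3 + 3*h^2 + h - 10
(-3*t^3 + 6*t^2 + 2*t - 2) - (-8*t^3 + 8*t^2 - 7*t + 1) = 5*t^3 - 2*t^2 + 9*t - 3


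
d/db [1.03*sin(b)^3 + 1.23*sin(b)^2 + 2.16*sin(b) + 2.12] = (3.09*sin(b)^2 + 2.46*sin(b) + 2.16)*cos(b)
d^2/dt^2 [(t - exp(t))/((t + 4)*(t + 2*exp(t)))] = (-2*(1 - exp(t))*(t + 4)*(t + 2*exp(t))^2 + 2*(t + 4)^2*(t - exp(t))*(2*exp(t) + 1)^2 - (t + 4)^2*(t + 2*exp(t))^2*exp(t) + 2*(t + 4)^2*(t + 2*exp(t))*(-(1 - exp(t))*(2*exp(t) + 1) + (-t + exp(t))*exp(t)) + 2*(t + 4)*(t - exp(t))*(t + 2*exp(t))*(2*exp(t) + 1) + 2*(t - exp(t))*(t + 2*exp(t))^2)/((t + 4)^3*(t + 2*exp(t))^3)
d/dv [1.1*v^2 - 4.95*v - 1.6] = 2.2*v - 4.95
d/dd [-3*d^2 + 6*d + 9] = 6 - 6*d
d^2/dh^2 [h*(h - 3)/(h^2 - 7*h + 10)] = 4*(2*h^3 - 15*h^2 + 45*h - 55)/(h^6 - 21*h^5 + 177*h^4 - 763*h^3 + 1770*h^2 - 2100*h + 1000)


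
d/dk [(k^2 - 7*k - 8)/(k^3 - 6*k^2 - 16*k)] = (-k^2 - 2*k - 2)/(k^2*(k^2 + 4*k + 4))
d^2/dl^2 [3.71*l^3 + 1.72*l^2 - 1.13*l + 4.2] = 22.26*l + 3.44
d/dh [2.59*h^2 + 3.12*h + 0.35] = 5.18*h + 3.12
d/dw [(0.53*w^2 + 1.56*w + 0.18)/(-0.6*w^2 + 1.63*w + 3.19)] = (1.7999*w^2 + 3.5974*w + 4.683)/(0.36*w^4 - 1.956*w^3 - 1.1711*w^2 + 10.3994*w + 10.1761)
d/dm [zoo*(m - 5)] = zoo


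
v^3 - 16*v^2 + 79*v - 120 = (v - 8)*(v - 5)*(v - 3)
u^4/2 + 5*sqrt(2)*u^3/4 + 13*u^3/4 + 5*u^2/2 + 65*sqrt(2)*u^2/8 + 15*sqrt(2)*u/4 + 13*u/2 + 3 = (u/2 + sqrt(2))*(u + 1/2)*(u + 6)*(u + sqrt(2)/2)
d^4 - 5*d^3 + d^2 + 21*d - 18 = (d - 3)^2*(d - 1)*(d + 2)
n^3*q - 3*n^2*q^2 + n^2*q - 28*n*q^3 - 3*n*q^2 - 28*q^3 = (n - 7*q)*(n + 4*q)*(n*q + q)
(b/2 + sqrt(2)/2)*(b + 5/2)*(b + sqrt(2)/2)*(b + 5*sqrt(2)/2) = b^4/2 + 5*b^3/4 + 2*sqrt(2)*b^3 + 17*b^2/4 + 5*sqrt(2)*b^2 + 5*sqrt(2)*b/4 + 85*b/8 + 25*sqrt(2)/8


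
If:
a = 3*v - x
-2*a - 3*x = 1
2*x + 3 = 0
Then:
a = 7/4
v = 1/12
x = -3/2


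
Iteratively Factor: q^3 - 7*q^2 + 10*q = (q - 2)*(q^2 - 5*q) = q*(q - 2)*(q - 5)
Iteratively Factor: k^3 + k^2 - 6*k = (k - 2)*(k^2 + 3*k) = (k - 2)*(k + 3)*(k)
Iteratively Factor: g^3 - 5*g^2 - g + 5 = (g - 5)*(g^2 - 1) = (g - 5)*(g - 1)*(g + 1)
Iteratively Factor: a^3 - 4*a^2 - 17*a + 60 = (a + 4)*(a^2 - 8*a + 15) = (a - 3)*(a + 4)*(a - 5)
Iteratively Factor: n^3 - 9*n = (n + 3)*(n^2 - 3*n) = n*(n + 3)*(n - 3)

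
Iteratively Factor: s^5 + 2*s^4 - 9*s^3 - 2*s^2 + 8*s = (s + 4)*(s^4 - 2*s^3 - s^2 + 2*s) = (s - 1)*(s + 4)*(s^3 - s^2 - 2*s) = (s - 2)*(s - 1)*(s + 4)*(s^2 + s) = (s - 2)*(s - 1)*(s + 1)*(s + 4)*(s)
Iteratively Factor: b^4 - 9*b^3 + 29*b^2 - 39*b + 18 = (b - 1)*(b^3 - 8*b^2 + 21*b - 18) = (b - 2)*(b - 1)*(b^2 - 6*b + 9) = (b - 3)*(b - 2)*(b - 1)*(b - 3)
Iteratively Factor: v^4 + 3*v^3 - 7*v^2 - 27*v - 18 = (v + 2)*(v^3 + v^2 - 9*v - 9) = (v + 2)*(v + 3)*(v^2 - 2*v - 3) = (v + 1)*(v + 2)*(v + 3)*(v - 3)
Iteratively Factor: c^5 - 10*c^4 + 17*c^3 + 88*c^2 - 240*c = (c)*(c^4 - 10*c^3 + 17*c^2 + 88*c - 240) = c*(c + 3)*(c^3 - 13*c^2 + 56*c - 80) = c*(c - 4)*(c + 3)*(c^2 - 9*c + 20) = c*(c - 4)^2*(c + 3)*(c - 5)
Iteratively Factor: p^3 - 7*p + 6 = (p - 2)*(p^2 + 2*p - 3) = (p - 2)*(p - 1)*(p + 3)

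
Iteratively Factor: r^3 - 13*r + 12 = (r + 4)*(r^2 - 4*r + 3) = (r - 1)*(r + 4)*(r - 3)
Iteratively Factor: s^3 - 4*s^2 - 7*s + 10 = (s - 5)*(s^2 + s - 2) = (s - 5)*(s + 2)*(s - 1)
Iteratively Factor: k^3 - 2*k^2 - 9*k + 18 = (k - 2)*(k^2 - 9) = (k - 2)*(k + 3)*(k - 3)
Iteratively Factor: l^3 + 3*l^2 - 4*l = (l)*(l^2 + 3*l - 4) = l*(l + 4)*(l - 1)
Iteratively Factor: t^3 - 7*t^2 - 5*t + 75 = (t - 5)*(t^2 - 2*t - 15) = (t - 5)^2*(t + 3)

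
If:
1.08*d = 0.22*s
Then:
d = 0.203703703703704*s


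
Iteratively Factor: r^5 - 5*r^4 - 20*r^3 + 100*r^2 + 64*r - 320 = (r - 5)*(r^4 - 20*r^2 + 64) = (r - 5)*(r - 4)*(r^3 + 4*r^2 - 4*r - 16) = (r - 5)*(r - 4)*(r - 2)*(r^2 + 6*r + 8) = (r - 5)*(r - 4)*(r - 2)*(r + 4)*(r + 2)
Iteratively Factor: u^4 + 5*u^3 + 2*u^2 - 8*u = (u + 4)*(u^3 + u^2 - 2*u) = (u - 1)*(u + 4)*(u^2 + 2*u) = u*(u - 1)*(u + 4)*(u + 2)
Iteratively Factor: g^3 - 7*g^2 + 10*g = (g - 5)*(g^2 - 2*g) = g*(g - 5)*(g - 2)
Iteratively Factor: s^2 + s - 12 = (s - 3)*(s + 4)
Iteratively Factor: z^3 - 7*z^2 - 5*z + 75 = (z - 5)*(z^2 - 2*z - 15) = (z - 5)^2*(z + 3)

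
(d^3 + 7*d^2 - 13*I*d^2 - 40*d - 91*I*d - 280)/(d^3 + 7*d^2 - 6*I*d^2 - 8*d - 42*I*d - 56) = (d^2 - 13*I*d - 40)/(d^2 - 6*I*d - 8)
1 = 1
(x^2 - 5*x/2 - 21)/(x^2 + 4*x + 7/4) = 2*(x - 6)/(2*x + 1)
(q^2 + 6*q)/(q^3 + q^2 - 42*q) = (q + 6)/(q^2 + q - 42)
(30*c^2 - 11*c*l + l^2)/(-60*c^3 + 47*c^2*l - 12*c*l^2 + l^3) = (-6*c + l)/(12*c^2 - 7*c*l + l^2)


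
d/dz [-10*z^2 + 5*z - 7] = 5 - 20*z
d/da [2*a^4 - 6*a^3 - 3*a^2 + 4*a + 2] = 8*a^3 - 18*a^2 - 6*a + 4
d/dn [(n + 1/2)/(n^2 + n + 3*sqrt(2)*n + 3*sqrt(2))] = (n^2 + n + 3*sqrt(2)*n - (2*n + 1)*(2*n + 1 + 3*sqrt(2))/2 + 3*sqrt(2))/(n^2 + n + 3*sqrt(2)*n + 3*sqrt(2))^2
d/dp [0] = 0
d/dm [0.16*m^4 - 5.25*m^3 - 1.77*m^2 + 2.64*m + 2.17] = 0.64*m^3 - 15.75*m^2 - 3.54*m + 2.64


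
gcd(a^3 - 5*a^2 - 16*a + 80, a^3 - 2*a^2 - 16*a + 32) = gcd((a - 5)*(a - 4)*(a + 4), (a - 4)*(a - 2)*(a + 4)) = a^2 - 16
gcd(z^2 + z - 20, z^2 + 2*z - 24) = z - 4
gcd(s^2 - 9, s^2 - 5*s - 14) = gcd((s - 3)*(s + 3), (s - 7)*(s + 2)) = 1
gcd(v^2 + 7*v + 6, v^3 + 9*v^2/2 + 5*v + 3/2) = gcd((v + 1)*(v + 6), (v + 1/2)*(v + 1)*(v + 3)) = v + 1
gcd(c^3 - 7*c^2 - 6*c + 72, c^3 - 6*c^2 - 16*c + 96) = c^2 - 10*c + 24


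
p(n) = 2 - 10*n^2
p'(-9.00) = 180.00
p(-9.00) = -808.00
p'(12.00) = -240.00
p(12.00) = -1438.00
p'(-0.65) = 13.00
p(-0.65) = -2.22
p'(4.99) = -99.80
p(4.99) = -247.00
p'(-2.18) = 43.60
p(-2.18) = -45.52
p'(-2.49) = 49.80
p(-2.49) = -60.00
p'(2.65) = -53.00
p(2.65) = -68.22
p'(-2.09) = 41.80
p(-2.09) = -41.68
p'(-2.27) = 45.40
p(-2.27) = -49.53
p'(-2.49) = 49.80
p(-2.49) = -60.00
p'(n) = -20*n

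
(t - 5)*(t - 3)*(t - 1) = t^3 - 9*t^2 + 23*t - 15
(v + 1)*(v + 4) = v^2 + 5*v + 4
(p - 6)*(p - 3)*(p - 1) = p^3 - 10*p^2 + 27*p - 18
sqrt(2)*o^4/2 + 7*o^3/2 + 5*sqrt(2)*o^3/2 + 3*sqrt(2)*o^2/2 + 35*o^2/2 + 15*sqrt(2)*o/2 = o*(o + 5)*(o + 3*sqrt(2))*(sqrt(2)*o/2 + 1/2)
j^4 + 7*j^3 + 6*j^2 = j^2*(j + 1)*(j + 6)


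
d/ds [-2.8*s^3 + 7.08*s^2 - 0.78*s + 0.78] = -8.4*s^2 + 14.16*s - 0.78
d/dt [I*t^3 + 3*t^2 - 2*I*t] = 3*I*t^2 + 6*t - 2*I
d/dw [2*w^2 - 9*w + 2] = 4*w - 9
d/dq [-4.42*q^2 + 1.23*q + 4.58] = 1.23 - 8.84*q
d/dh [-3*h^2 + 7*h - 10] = 7 - 6*h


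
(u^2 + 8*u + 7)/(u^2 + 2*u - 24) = (u^2 + 8*u + 7)/(u^2 + 2*u - 24)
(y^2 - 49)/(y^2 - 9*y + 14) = (y + 7)/(y - 2)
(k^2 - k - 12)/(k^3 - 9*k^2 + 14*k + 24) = (k + 3)/(k^2 - 5*k - 6)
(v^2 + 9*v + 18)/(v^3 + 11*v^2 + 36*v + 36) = 1/(v + 2)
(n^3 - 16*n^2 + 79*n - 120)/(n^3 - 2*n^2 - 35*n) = (-n^3 + 16*n^2 - 79*n + 120)/(n*(-n^2 + 2*n + 35))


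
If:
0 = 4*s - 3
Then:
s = 3/4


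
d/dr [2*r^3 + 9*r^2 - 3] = 6*r*(r + 3)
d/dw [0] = 0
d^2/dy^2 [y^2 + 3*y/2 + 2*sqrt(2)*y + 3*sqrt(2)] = 2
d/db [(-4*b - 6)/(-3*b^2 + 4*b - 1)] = 4*(-3*b^2 - 9*b + 7)/(9*b^4 - 24*b^3 + 22*b^2 - 8*b + 1)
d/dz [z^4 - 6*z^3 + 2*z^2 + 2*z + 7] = 4*z^3 - 18*z^2 + 4*z + 2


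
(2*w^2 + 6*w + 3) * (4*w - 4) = 8*w^3 + 16*w^2 - 12*w - 12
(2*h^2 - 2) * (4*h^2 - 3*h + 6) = 8*h^4 - 6*h^3 + 4*h^2 + 6*h - 12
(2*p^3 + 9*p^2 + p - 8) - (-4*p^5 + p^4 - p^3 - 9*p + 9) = 4*p^5 - p^4 + 3*p^3 + 9*p^2 + 10*p - 17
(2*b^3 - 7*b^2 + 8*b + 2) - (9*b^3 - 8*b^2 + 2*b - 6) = -7*b^3 + b^2 + 6*b + 8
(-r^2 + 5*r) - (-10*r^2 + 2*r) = 9*r^2 + 3*r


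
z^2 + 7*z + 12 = (z + 3)*(z + 4)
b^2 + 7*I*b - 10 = (b + 2*I)*(b + 5*I)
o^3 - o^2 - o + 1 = (o - 1)^2*(o + 1)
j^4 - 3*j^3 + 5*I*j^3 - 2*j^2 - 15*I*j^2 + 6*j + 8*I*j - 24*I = (j - 3)*(j - I)*(j + 2*I)*(j + 4*I)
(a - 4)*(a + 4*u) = a^2 + 4*a*u - 4*a - 16*u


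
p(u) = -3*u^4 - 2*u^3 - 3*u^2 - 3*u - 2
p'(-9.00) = 8313.00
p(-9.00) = -18443.00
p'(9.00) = -9291.00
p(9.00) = -21413.00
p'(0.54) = -9.88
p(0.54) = -5.06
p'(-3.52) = 467.15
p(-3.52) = -401.95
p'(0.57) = -10.59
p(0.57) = -5.37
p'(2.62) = -275.72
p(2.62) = -207.78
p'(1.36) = -52.44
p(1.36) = -26.92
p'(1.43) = -58.94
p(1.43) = -30.82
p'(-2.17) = 104.39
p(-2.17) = -55.70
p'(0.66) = -13.02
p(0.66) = -6.43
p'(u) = -12*u^3 - 6*u^2 - 6*u - 3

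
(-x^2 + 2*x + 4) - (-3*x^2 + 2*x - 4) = 2*x^2 + 8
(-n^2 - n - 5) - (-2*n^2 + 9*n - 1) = n^2 - 10*n - 4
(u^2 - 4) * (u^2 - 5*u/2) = u^4 - 5*u^3/2 - 4*u^2 + 10*u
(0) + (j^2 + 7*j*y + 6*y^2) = j^2 + 7*j*y + 6*y^2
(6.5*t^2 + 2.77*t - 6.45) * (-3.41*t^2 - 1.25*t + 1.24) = -22.165*t^4 - 17.5707*t^3 + 26.592*t^2 + 11.4973*t - 7.998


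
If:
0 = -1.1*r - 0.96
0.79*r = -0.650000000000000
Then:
No Solution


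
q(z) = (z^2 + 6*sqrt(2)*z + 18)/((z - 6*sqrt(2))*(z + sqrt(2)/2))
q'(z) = (2*z + 6*sqrt(2))/((z - 6*sqrt(2))*(z + sqrt(2)/2)) - (z^2 + 6*sqrt(2)*z + 18)/((z - 6*sqrt(2))*(z + sqrt(2)/2)^2) - (z^2 + 6*sqrt(2)*z + 18)/((z - 6*sqrt(2))^2*(z + sqrt(2)/2))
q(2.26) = -2.29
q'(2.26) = -0.30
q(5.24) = -4.66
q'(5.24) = -1.63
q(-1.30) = 1.49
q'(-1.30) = 3.68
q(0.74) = -2.22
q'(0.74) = 0.36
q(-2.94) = 0.07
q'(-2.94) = 0.14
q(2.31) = -2.30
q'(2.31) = -0.31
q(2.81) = -2.49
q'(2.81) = -0.44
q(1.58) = -2.15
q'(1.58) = -0.11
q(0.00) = -3.00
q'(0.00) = 2.47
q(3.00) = -2.58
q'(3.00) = -0.49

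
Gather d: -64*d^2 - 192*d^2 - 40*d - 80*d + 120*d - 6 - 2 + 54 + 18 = 64 - 256*d^2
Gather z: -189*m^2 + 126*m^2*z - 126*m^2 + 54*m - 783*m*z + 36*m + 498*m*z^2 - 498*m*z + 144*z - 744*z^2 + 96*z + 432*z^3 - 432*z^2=-315*m^2 + 90*m + 432*z^3 + z^2*(498*m - 1176) + z*(126*m^2 - 1281*m + 240)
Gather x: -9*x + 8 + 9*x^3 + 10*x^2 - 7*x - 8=9*x^3 + 10*x^2 - 16*x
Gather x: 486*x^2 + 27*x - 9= 486*x^2 + 27*x - 9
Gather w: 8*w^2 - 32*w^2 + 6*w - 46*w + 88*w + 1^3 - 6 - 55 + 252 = -24*w^2 + 48*w + 192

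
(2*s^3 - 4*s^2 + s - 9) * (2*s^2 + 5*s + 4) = 4*s^5 + 2*s^4 - 10*s^3 - 29*s^2 - 41*s - 36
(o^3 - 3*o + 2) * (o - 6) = o^4 - 6*o^3 - 3*o^2 + 20*o - 12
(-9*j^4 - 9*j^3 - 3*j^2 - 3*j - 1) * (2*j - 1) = -18*j^5 - 9*j^4 + 3*j^3 - 3*j^2 + j + 1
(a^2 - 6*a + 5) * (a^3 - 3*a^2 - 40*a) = a^5 - 9*a^4 - 17*a^3 + 225*a^2 - 200*a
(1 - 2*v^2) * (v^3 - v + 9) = -2*v^5 + 3*v^3 - 18*v^2 - v + 9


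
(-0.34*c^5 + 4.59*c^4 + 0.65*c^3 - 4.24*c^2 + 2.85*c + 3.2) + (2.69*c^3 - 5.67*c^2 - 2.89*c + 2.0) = -0.34*c^5 + 4.59*c^4 + 3.34*c^3 - 9.91*c^2 - 0.04*c + 5.2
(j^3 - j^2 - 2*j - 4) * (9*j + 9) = 9*j^4 - 27*j^2 - 54*j - 36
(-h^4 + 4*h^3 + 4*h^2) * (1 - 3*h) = 3*h^5 - 13*h^4 - 8*h^3 + 4*h^2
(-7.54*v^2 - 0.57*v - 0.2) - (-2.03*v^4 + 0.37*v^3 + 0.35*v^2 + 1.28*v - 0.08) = 2.03*v^4 - 0.37*v^3 - 7.89*v^2 - 1.85*v - 0.12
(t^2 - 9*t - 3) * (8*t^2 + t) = 8*t^4 - 71*t^3 - 33*t^2 - 3*t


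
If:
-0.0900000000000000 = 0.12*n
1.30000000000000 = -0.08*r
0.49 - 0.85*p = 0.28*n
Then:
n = -0.75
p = 0.82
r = -16.25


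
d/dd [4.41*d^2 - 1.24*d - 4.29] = 8.82*d - 1.24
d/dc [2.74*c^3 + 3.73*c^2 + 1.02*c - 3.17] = 8.22*c^2 + 7.46*c + 1.02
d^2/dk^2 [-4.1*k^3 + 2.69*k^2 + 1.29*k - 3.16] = 5.38 - 24.6*k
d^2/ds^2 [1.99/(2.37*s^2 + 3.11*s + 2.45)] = (-22.355262*s^2 - 29.335386*s + 1.99*(4.74*s + 3.11)*(9.48*s + 6.22) - 23.10987)/(2.37*s^2 + 3.11*s + 2.45)^3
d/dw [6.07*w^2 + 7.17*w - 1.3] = 12.14*w + 7.17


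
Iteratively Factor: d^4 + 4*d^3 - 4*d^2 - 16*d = (d - 2)*(d^3 + 6*d^2 + 8*d) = d*(d - 2)*(d^2 + 6*d + 8) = d*(d - 2)*(d + 4)*(d + 2)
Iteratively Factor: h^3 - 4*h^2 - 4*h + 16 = (h - 4)*(h^2 - 4) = (h - 4)*(h + 2)*(h - 2)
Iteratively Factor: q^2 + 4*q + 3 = (q + 1)*(q + 3)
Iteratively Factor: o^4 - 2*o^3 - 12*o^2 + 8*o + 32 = (o + 2)*(o^3 - 4*o^2 - 4*o + 16) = (o + 2)^2*(o^2 - 6*o + 8) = (o - 2)*(o + 2)^2*(o - 4)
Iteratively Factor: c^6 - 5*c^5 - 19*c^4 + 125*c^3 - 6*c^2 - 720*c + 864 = (c + 3)*(c^5 - 8*c^4 + 5*c^3 + 110*c^2 - 336*c + 288) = (c - 4)*(c + 3)*(c^4 - 4*c^3 - 11*c^2 + 66*c - 72) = (c - 4)*(c - 3)*(c + 3)*(c^3 - c^2 - 14*c + 24) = (c - 4)*(c - 3)^2*(c + 3)*(c^2 + 2*c - 8) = (c - 4)*(c - 3)^2*(c + 3)*(c + 4)*(c - 2)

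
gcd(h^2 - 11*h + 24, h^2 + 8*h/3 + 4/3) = 1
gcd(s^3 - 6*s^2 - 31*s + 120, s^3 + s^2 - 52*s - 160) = s^2 - 3*s - 40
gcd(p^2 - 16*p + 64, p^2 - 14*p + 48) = p - 8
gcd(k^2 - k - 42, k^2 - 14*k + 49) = k - 7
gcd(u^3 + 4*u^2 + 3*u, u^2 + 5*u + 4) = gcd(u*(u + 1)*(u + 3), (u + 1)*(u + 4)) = u + 1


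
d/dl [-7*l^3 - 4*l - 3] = -21*l^2 - 4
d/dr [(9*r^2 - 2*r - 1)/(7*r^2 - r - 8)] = 5*(r^2 - 26*r + 3)/(49*r^4 - 14*r^3 - 111*r^2 + 16*r + 64)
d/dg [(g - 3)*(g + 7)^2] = (g + 7)*(3*g + 1)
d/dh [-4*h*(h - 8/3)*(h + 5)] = -12*h^2 - 56*h/3 + 160/3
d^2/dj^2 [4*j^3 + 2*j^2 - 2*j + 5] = 24*j + 4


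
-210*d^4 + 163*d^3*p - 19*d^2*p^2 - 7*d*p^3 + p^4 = (-7*d + p)*(-3*d + p)*(-2*d + p)*(5*d + p)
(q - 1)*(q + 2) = q^2 + q - 2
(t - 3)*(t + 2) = t^2 - t - 6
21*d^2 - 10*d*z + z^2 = (-7*d + z)*(-3*d + z)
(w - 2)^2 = w^2 - 4*w + 4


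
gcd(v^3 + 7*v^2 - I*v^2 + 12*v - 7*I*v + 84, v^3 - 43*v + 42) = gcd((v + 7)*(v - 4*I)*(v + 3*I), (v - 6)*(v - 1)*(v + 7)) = v + 7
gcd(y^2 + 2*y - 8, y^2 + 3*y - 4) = y + 4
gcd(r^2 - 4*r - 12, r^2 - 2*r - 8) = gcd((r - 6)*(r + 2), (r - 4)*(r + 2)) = r + 2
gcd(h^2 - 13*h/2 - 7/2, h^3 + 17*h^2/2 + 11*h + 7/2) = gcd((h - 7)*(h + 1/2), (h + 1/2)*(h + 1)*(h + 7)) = h + 1/2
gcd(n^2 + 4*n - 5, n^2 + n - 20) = n + 5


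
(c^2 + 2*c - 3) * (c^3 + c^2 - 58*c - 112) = c^5 + 3*c^4 - 59*c^3 - 231*c^2 - 50*c + 336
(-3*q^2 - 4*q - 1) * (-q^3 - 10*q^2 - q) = 3*q^5 + 34*q^4 + 44*q^3 + 14*q^2 + q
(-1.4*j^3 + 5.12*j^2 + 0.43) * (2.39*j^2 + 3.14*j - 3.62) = -3.346*j^5 + 7.8408*j^4 + 21.1448*j^3 - 17.5067*j^2 + 1.3502*j - 1.5566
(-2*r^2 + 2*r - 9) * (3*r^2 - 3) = -6*r^4 + 6*r^3 - 21*r^2 - 6*r + 27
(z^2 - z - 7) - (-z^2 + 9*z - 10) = 2*z^2 - 10*z + 3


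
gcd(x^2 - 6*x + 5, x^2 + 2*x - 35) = x - 5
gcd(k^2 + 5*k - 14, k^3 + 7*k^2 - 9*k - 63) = k + 7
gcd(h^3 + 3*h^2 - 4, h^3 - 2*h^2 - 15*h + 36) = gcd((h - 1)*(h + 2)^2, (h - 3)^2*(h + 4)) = 1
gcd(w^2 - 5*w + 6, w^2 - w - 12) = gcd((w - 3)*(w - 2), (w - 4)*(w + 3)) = 1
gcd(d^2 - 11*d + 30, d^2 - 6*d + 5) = d - 5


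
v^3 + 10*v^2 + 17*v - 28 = (v - 1)*(v + 4)*(v + 7)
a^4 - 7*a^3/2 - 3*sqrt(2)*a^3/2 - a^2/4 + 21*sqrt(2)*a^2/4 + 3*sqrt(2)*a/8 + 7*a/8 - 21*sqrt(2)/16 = (a - 7/2)*(a - 1/2)*(a + 1/2)*(a - 3*sqrt(2)/2)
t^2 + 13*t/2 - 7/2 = (t - 1/2)*(t + 7)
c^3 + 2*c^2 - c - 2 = (c - 1)*(c + 1)*(c + 2)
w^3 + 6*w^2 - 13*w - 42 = (w - 3)*(w + 2)*(w + 7)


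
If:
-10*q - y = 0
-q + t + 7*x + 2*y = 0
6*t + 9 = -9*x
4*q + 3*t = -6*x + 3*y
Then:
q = 45/437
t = -1092/437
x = 291/437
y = -450/437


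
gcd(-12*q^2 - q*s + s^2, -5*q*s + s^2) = 1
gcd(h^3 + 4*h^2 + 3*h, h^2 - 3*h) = h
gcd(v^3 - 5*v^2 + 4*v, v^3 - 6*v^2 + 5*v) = v^2 - v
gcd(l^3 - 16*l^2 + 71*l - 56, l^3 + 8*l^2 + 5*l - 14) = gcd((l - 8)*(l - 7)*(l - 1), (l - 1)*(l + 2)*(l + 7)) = l - 1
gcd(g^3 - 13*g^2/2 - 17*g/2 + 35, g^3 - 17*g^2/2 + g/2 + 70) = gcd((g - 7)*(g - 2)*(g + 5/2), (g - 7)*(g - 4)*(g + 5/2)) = g^2 - 9*g/2 - 35/2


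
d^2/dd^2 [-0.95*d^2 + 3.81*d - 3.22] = -1.90000000000000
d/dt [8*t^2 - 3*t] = 16*t - 3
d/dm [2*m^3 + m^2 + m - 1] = 6*m^2 + 2*m + 1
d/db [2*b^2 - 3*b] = 4*b - 3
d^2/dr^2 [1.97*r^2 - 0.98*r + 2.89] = 3.94000000000000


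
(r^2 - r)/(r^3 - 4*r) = (r - 1)/(r^2 - 4)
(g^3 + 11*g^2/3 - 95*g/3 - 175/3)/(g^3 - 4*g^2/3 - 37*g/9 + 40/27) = 9*(g^2 + 2*g - 35)/(9*g^2 - 27*g + 8)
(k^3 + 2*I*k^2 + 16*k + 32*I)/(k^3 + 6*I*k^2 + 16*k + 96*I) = (k + 2*I)/(k + 6*I)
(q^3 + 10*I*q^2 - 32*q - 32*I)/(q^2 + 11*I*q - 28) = (q^2 + 6*I*q - 8)/(q + 7*I)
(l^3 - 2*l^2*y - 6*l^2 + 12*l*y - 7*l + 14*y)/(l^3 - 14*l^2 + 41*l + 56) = (l - 2*y)/(l - 8)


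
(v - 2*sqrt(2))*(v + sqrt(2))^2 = v^3 - 6*v - 4*sqrt(2)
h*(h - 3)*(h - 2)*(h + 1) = h^4 - 4*h^3 + h^2 + 6*h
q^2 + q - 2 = (q - 1)*(q + 2)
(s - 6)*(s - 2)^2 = s^3 - 10*s^2 + 28*s - 24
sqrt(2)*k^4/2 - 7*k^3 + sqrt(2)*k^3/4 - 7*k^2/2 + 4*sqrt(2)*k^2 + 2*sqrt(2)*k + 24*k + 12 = (k + 1/2)*(k - 6*sqrt(2))*(k - 2*sqrt(2))*(sqrt(2)*k/2 + 1)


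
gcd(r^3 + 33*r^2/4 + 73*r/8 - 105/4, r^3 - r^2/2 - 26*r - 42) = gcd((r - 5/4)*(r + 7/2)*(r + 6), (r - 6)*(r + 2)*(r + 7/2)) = r + 7/2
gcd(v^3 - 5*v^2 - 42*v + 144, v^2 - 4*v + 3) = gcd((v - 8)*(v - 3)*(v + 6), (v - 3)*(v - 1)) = v - 3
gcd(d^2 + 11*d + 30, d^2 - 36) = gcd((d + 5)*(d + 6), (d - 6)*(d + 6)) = d + 6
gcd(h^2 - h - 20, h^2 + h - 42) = 1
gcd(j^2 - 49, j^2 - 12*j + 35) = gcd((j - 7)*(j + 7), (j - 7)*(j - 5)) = j - 7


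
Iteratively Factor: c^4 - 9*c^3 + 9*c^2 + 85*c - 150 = (c - 5)*(c^3 - 4*c^2 - 11*c + 30) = (c - 5)*(c - 2)*(c^2 - 2*c - 15) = (c - 5)*(c - 2)*(c + 3)*(c - 5)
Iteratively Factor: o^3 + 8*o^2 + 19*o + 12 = (o + 3)*(o^2 + 5*o + 4) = (o + 1)*(o + 3)*(o + 4)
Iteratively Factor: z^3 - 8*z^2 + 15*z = (z)*(z^2 - 8*z + 15) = z*(z - 5)*(z - 3)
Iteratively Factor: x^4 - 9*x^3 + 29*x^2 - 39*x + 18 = (x - 2)*(x^3 - 7*x^2 + 15*x - 9) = (x - 3)*(x - 2)*(x^2 - 4*x + 3) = (x - 3)*(x - 2)*(x - 1)*(x - 3)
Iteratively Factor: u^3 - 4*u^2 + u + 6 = (u - 2)*(u^2 - 2*u - 3) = (u - 3)*(u - 2)*(u + 1)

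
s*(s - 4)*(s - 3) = s^3 - 7*s^2 + 12*s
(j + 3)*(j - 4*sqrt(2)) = j^2 - 4*sqrt(2)*j + 3*j - 12*sqrt(2)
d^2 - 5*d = d*(d - 5)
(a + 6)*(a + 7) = a^2 + 13*a + 42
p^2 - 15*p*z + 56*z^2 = (p - 8*z)*(p - 7*z)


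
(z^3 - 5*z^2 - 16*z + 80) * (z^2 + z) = z^5 - 4*z^4 - 21*z^3 + 64*z^2 + 80*z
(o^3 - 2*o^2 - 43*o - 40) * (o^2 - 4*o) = o^5 - 6*o^4 - 35*o^3 + 132*o^2 + 160*o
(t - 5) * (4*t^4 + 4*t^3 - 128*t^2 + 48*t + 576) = 4*t^5 - 16*t^4 - 148*t^3 + 688*t^2 + 336*t - 2880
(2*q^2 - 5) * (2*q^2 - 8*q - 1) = 4*q^4 - 16*q^3 - 12*q^2 + 40*q + 5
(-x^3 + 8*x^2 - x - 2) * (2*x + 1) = -2*x^4 + 15*x^3 + 6*x^2 - 5*x - 2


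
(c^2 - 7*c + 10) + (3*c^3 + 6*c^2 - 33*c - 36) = 3*c^3 + 7*c^2 - 40*c - 26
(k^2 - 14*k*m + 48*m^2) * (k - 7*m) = k^3 - 21*k^2*m + 146*k*m^2 - 336*m^3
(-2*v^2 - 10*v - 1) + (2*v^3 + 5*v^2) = 2*v^3 + 3*v^2 - 10*v - 1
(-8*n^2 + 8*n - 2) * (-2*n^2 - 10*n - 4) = 16*n^4 + 64*n^3 - 44*n^2 - 12*n + 8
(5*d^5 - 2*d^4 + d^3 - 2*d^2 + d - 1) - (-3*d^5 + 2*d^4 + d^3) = 8*d^5 - 4*d^4 - 2*d^2 + d - 1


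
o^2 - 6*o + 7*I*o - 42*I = (o - 6)*(o + 7*I)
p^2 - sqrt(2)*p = p*(p - sqrt(2))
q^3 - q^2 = q^2*(q - 1)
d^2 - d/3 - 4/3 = (d - 4/3)*(d + 1)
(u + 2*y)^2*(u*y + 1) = u^3*y + 4*u^2*y^2 + u^2 + 4*u*y^3 + 4*u*y + 4*y^2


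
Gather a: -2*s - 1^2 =-2*s - 1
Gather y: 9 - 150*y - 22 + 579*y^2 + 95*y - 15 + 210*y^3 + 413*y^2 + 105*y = 210*y^3 + 992*y^2 + 50*y - 28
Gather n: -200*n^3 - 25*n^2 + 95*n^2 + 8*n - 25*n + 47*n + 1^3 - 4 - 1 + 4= -200*n^3 + 70*n^2 + 30*n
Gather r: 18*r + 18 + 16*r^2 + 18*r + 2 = 16*r^2 + 36*r + 20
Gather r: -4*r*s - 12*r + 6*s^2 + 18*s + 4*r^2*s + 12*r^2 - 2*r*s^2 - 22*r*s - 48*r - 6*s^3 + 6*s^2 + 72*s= r^2*(4*s + 12) + r*(-2*s^2 - 26*s - 60) - 6*s^3 + 12*s^2 + 90*s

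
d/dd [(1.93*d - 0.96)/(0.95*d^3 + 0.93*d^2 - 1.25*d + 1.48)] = (-3.667*d^3 + 0.9411*d^2 + 1.7856*d + 1.6564)/(0.9025*d^6 + 1.767*d^5 - 1.5101*d^4 + 0.487*d^3 + 4.3153*d^2 - 3.7*d + 2.1904)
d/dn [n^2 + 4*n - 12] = 2*n + 4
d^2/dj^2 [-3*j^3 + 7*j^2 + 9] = 14 - 18*j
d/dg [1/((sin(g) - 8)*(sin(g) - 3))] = (11 - 2*sin(g))*cos(g)/((sin(g) - 8)^2*(sin(g) - 3)^2)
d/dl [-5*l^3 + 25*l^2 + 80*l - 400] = -15*l^2 + 50*l + 80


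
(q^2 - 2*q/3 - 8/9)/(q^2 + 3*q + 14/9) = (3*q - 4)/(3*q + 7)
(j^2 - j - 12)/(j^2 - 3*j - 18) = (j - 4)/(j - 6)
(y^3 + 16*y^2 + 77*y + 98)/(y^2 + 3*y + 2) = (y^2 + 14*y + 49)/(y + 1)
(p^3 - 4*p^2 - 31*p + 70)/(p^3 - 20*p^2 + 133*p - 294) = (p^2 + 3*p - 10)/(p^2 - 13*p + 42)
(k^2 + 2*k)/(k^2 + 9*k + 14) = k/(k + 7)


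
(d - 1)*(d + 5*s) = d^2 + 5*d*s - d - 5*s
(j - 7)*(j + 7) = j^2 - 49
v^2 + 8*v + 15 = (v + 3)*(v + 5)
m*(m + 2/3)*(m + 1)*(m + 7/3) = m^4 + 4*m^3 + 41*m^2/9 + 14*m/9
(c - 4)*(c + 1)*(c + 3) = c^3 - 13*c - 12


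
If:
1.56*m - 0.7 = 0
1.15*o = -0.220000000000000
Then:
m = 0.45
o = -0.19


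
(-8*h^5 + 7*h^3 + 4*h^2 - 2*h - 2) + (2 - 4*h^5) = -12*h^5 + 7*h^3 + 4*h^2 - 2*h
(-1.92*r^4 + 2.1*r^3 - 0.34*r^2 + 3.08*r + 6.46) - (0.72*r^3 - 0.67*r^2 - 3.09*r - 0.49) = -1.92*r^4 + 1.38*r^3 + 0.33*r^2 + 6.17*r + 6.95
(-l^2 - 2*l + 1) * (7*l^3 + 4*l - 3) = -7*l^5 - 14*l^4 + 3*l^3 - 5*l^2 + 10*l - 3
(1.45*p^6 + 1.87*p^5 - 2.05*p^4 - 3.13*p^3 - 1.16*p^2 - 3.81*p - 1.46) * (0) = 0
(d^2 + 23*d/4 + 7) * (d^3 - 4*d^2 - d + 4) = d^5 + 7*d^4/4 - 17*d^3 - 119*d^2/4 + 16*d + 28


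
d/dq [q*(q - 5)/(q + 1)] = (q^2 + 2*q - 5)/(q^2 + 2*q + 1)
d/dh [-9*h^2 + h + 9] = 1 - 18*h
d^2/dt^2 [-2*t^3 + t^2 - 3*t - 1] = 2 - 12*t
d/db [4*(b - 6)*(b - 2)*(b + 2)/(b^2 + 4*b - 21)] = 4*(b^4 + 8*b^3 - 83*b^2 + 204*b - 12)/(b^4 + 8*b^3 - 26*b^2 - 168*b + 441)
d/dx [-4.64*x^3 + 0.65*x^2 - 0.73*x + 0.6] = -13.92*x^2 + 1.3*x - 0.73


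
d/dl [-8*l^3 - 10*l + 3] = -24*l^2 - 10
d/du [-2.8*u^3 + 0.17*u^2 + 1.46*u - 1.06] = -8.4*u^2 + 0.34*u + 1.46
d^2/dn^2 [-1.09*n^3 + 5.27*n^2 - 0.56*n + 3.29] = 10.54 - 6.54*n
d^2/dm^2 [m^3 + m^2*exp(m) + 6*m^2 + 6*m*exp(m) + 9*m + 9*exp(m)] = m^2*exp(m) + 10*m*exp(m) + 6*m + 23*exp(m) + 12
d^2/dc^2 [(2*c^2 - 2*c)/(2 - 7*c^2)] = 4*(49*c^3 - 42*c^2 + 42*c - 4)/(343*c^6 - 294*c^4 + 84*c^2 - 8)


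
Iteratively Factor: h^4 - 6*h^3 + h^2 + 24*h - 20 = (h + 2)*(h^3 - 8*h^2 + 17*h - 10) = (h - 1)*(h + 2)*(h^2 - 7*h + 10) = (h - 5)*(h - 1)*(h + 2)*(h - 2)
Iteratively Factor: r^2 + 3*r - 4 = (r - 1)*(r + 4)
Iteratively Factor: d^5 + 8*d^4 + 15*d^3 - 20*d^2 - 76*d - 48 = (d + 3)*(d^4 + 5*d^3 - 20*d - 16) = (d + 1)*(d + 3)*(d^3 + 4*d^2 - 4*d - 16) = (d + 1)*(d + 3)*(d + 4)*(d^2 - 4) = (d + 1)*(d + 2)*(d + 3)*(d + 4)*(d - 2)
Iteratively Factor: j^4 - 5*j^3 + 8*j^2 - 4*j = (j - 2)*(j^3 - 3*j^2 + 2*j) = (j - 2)^2*(j^2 - j) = (j - 2)^2*(j - 1)*(j)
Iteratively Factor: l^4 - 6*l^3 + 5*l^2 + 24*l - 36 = (l + 2)*(l^3 - 8*l^2 + 21*l - 18) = (l - 3)*(l + 2)*(l^2 - 5*l + 6) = (l - 3)*(l - 2)*(l + 2)*(l - 3)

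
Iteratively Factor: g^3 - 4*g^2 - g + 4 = (g + 1)*(g^2 - 5*g + 4) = (g - 1)*(g + 1)*(g - 4)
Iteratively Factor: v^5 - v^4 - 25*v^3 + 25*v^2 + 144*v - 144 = (v - 1)*(v^4 - 25*v^2 + 144) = (v - 1)*(v + 4)*(v^3 - 4*v^2 - 9*v + 36) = (v - 1)*(v + 3)*(v + 4)*(v^2 - 7*v + 12) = (v - 4)*(v - 1)*(v + 3)*(v + 4)*(v - 3)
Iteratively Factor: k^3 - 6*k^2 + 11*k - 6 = (k - 3)*(k^2 - 3*k + 2) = (k - 3)*(k - 2)*(k - 1)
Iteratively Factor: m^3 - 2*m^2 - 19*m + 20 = (m - 5)*(m^2 + 3*m - 4) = (m - 5)*(m + 4)*(m - 1)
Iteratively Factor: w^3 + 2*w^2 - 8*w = (w)*(w^2 + 2*w - 8) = w*(w + 4)*(w - 2)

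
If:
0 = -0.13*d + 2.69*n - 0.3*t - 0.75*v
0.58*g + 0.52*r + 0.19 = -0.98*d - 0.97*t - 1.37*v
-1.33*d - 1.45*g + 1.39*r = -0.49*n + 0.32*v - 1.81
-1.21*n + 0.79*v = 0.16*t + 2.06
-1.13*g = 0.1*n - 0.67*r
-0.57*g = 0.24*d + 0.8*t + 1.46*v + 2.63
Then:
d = 2.40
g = 2.11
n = -0.45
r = 3.49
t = -6.57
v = 0.58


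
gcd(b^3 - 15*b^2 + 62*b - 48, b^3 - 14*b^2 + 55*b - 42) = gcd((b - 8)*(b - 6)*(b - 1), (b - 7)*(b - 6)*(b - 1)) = b^2 - 7*b + 6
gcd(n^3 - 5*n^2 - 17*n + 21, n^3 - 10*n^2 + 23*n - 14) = n^2 - 8*n + 7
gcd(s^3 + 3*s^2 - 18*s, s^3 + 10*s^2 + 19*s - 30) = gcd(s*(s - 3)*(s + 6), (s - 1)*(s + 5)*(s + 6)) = s + 6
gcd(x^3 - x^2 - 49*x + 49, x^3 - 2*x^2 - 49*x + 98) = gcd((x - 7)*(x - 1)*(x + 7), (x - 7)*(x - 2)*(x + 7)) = x^2 - 49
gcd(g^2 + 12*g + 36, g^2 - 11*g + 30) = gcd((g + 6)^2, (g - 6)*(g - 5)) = 1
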